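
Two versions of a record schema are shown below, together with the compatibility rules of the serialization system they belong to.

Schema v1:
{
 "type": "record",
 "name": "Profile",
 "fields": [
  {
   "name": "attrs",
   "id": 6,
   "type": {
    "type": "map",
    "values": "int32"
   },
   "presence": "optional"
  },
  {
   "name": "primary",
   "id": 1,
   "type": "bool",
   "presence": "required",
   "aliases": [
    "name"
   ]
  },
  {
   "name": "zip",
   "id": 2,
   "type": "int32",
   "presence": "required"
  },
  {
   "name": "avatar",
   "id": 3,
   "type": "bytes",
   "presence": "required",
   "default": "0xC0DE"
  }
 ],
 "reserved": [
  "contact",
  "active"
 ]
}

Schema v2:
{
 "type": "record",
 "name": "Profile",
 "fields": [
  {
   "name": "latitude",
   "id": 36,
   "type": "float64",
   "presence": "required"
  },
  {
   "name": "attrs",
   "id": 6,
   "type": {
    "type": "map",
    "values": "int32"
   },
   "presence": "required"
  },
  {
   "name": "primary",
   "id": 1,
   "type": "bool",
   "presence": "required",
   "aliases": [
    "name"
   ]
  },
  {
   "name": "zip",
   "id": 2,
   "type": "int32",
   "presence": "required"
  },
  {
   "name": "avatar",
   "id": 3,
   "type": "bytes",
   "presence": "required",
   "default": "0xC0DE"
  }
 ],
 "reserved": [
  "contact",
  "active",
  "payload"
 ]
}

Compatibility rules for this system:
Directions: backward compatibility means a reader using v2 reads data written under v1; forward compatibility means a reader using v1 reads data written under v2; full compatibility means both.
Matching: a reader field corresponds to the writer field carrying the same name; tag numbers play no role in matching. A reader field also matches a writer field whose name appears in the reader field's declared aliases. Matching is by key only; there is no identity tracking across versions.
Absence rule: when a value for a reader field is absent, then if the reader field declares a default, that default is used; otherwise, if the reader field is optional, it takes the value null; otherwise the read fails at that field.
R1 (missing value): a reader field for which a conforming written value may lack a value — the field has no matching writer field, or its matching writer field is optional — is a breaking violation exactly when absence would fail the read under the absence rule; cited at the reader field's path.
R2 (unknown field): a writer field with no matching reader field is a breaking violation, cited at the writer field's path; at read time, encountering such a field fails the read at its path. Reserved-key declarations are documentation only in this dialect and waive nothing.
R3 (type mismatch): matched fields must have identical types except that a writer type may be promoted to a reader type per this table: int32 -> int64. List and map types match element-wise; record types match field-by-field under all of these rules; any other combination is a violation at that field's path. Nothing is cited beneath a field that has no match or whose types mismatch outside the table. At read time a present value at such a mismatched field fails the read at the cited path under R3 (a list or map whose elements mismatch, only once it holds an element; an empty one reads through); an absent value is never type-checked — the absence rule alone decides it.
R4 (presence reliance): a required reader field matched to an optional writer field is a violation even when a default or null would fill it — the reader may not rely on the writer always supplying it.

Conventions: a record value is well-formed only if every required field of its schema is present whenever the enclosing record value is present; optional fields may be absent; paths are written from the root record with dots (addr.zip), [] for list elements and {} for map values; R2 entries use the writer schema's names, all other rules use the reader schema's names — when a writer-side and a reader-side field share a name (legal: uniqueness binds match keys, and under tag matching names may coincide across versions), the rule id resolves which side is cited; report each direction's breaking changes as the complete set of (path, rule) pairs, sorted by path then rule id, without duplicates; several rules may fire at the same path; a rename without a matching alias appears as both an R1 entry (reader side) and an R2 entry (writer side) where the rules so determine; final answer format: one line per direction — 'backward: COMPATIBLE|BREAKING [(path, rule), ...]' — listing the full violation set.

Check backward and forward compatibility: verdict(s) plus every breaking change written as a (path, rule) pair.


the writer's type comes first in each Profile pair
backward pass over Profile, reader schema v2, writer schema v1:
  latitude: no writer-side match
  writer optional, map<string, int32> -> map<string, int32>: reader attrs maps from writer attrs
  writer required, bool -> bool: reader primary maps from writer primary
  writer required, int32 -> int32: reader zip maps from writer zip
  writer required, bytes -> bytes: reader avatar maps from writer avatar
  breaking: (attrs, R1)
  breaking: (attrs, R4)
  breaking: (latitude, R1)
  => backward: BREAKING (3)
forward pass over Profile, reader schema v1, writer schema v2:
  writer required, map<string, int32> -> map<string, int32>: reader attrs maps from writer attrs
  writer required, bool -> bool: reader primary maps from writer primary
  writer required, int32 -> int32: reader zip maps from writer zip
  writer required, bytes -> bytes: reader avatar maps from writer avatar
  writer field latitude has no reader counterpart
  breaking: (latitude, R2)
  => forward: BREAKING (1)

backward: BREAKING [(attrs, R1), (attrs, R4), (latitude, R1)]; forward: BREAKING [(latitude, R2)]


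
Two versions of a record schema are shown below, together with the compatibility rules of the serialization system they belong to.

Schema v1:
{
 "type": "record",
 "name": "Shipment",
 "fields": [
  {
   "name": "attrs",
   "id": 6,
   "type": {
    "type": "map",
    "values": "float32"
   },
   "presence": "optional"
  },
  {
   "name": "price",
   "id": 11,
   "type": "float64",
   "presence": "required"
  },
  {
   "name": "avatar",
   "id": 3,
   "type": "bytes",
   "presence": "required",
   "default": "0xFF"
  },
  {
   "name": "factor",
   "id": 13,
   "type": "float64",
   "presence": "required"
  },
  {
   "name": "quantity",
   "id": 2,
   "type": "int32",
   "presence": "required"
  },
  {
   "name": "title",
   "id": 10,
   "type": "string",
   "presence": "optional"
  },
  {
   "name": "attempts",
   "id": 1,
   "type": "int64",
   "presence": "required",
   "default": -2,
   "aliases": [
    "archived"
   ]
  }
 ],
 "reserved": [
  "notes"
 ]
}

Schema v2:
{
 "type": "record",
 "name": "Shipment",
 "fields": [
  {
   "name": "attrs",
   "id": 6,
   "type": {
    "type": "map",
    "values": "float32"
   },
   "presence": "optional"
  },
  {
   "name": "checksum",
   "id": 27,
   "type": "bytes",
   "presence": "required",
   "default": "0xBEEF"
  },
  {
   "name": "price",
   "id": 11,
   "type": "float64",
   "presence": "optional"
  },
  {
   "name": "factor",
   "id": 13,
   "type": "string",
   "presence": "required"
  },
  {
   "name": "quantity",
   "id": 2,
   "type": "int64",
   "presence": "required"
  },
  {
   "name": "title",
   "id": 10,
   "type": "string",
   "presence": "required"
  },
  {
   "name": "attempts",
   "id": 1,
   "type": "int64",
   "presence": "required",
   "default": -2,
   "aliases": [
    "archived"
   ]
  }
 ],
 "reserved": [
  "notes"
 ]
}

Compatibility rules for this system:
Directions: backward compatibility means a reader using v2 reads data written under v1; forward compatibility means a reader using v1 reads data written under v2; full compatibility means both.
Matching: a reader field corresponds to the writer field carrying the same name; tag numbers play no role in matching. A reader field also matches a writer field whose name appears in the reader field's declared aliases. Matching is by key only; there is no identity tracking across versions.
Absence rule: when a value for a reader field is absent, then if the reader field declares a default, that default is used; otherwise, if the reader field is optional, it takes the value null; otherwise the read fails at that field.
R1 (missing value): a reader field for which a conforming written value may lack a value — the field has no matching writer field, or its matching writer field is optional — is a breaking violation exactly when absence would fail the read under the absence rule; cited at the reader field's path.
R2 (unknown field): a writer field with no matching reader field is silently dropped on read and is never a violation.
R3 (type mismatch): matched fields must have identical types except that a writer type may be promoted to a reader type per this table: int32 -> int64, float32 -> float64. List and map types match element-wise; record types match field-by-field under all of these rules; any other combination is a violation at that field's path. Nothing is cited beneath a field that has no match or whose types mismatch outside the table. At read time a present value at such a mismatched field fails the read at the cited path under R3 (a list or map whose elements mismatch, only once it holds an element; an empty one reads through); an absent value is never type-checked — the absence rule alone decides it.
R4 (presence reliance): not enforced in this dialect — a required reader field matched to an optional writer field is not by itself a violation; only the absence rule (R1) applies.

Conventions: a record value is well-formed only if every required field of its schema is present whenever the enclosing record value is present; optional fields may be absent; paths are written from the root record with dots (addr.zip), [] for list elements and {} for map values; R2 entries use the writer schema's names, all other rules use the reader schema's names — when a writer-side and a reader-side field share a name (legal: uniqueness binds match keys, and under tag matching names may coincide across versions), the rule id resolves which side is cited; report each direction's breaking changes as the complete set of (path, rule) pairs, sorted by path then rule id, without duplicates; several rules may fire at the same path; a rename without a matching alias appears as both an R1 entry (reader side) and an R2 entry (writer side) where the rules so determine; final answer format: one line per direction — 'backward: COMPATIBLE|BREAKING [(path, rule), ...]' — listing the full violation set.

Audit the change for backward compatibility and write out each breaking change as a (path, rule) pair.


backward: BREAKING [(factor, R3), (title, R1)]

each type pair in Shipment: writer, then reader
backward analysis of Shipment with v2 as reader and v1 as writer:
  writer optional, map<string, float32> -> map<string, float32>: reader attrs maps from writer attrs
  checksum has no writer counterpart
  writer required, float64 -> float64: reader price maps from writer price
  writer required, float64 -> string: reader factor maps from writer factor
  writer required, int32 -> int64: reader quantity maps from writer quantity
  writer optional, string -> string: reader title maps from writer title
  writer required, int64 -> int64: reader attempts maps from writer attempts
  leftover writer field: avatar
  rule R3 violated at factor
  rule R1 violated at title
  => backward: BREAKING (2)
ruling out the remaining Shipment differences:
  field price in record Shipment: required changed to optional -> affects forward compatibility only, which is not asked
  removed field avatar from record Shipment -> inert for the asked Shipment verdict: nothing fires
  field quantity in record Shipment: type int32 changed to int64 -> affects forward compatibility only, which is not asked
  added field checksum to record Shipment: required bytes, tag 27, default 0xBEEF (in v2 it sits immediately before price) -> inert for the asked Shipment verdict: nothing fires


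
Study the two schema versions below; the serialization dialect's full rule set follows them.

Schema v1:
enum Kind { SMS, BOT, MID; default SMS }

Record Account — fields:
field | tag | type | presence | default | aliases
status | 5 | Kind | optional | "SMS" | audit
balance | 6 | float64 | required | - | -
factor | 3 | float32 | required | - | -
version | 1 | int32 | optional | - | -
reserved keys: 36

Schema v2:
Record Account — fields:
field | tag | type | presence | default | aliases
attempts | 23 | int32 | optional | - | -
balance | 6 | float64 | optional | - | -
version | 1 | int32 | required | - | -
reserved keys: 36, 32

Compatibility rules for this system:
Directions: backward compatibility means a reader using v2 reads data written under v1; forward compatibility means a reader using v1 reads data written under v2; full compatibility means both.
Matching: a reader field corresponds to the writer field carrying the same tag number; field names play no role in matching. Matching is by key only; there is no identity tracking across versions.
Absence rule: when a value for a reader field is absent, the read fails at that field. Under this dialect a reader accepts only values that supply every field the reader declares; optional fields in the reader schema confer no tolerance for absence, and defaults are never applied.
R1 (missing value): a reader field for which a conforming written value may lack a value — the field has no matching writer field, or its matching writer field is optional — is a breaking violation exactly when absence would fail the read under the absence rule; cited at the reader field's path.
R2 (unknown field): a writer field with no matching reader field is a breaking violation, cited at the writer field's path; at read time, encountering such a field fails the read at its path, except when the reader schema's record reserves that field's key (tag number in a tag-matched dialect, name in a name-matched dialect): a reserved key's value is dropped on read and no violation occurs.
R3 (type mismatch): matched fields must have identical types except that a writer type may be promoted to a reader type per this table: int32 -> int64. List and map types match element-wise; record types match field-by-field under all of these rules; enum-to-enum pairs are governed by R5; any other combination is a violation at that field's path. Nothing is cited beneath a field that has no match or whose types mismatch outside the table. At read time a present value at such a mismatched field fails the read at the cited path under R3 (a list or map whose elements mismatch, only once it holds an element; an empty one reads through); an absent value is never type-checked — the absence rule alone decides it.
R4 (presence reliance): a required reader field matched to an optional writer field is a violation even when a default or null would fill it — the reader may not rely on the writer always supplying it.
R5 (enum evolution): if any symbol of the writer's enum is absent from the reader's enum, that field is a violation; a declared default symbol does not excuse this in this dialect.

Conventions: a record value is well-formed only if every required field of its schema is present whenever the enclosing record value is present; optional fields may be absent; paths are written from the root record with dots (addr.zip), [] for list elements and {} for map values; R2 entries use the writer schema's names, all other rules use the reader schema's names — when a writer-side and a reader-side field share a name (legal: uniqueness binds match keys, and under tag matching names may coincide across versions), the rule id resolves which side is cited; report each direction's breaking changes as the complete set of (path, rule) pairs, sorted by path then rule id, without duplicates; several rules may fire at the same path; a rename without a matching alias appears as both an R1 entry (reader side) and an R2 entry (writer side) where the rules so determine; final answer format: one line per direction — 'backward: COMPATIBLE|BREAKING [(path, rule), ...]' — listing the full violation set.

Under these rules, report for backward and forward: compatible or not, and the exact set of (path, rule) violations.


the writer's type comes first in each Account pair
backward analysis of Account with v2 as reader and v1 as writer:
  attempts: no writer match
  balance <- balance (float64 -> float64, writer required)
  version <- version (int32 -> int32, writer optional)
  status (writer side), unknown to reader
  factor (writer side), unknown to reader
  violation R1 at attempts
  violation R2 at factor
  violation R2 at status
  violation R1 at version
  violation R4 at version
  => backward: BREAKING (5)
forward analysis of Account with v1 as reader and v2 as writer:
  status: no writer match
  balance <- balance (float64 -> float64, writer optional)
  factor: no writer match
  version <- version (int32 -> int32, writer required)
  attempts (writer side), unknown to reader
  violation R2 at attempts
  violation R1 at balance
  violation R4 at balance
  violation R1 at factor
  violation R1 at status
  => forward: BREAKING (5)

backward: BREAKING [(attempts, R1), (factor, R2), (status, R2), (version, R1), (version, R4)]; forward: BREAKING [(attempts, R2), (balance, R1), (balance, R4), (factor, R1), (status, R1)]


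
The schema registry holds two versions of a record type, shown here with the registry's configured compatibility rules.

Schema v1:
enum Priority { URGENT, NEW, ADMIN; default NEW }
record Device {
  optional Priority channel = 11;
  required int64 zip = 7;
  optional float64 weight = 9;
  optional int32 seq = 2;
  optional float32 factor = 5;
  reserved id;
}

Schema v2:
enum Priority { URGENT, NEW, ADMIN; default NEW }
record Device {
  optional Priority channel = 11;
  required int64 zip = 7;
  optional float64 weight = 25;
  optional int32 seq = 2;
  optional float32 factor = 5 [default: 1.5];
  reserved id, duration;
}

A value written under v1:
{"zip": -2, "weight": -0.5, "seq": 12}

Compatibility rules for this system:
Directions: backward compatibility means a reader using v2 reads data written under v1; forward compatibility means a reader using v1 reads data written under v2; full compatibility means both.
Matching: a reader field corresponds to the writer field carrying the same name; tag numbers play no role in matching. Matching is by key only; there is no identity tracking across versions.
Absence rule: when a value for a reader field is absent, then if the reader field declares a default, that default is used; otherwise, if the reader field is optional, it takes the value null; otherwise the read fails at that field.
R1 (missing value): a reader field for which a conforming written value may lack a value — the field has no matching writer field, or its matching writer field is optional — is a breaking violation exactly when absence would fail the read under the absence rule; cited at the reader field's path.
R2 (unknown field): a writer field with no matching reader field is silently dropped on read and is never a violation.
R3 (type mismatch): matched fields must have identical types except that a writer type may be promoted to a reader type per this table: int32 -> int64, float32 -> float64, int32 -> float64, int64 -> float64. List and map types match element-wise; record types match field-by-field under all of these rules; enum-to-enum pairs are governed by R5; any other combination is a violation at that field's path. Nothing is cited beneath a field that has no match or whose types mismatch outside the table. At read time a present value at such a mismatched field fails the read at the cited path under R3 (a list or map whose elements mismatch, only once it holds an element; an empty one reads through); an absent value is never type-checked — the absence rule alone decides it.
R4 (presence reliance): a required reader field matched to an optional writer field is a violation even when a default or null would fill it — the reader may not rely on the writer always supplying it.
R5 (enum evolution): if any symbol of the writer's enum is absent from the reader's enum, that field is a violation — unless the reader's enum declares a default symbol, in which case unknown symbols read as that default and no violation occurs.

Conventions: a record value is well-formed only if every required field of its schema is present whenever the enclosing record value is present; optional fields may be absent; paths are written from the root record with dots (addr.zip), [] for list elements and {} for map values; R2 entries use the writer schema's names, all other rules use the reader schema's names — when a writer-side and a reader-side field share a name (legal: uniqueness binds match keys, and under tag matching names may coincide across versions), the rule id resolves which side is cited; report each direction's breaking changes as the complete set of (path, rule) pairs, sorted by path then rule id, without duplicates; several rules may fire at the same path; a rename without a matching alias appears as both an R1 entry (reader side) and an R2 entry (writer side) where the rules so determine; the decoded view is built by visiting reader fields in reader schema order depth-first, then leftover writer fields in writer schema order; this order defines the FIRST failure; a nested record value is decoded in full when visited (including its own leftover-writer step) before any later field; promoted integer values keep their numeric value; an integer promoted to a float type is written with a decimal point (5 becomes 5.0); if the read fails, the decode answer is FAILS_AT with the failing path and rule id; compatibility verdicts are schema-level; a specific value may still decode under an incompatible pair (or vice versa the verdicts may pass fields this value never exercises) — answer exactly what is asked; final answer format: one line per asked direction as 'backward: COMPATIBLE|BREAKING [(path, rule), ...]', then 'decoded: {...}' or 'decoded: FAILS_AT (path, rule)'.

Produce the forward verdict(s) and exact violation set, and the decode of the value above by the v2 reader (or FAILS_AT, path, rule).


forward: COMPATIBLE []; decoded: {"channel": null, "zip": -2, "weight": -0.5, "seq": 12, "factor": 1.5}

each type pair in Device: writer, then reader
forward for Device (reader v1, writer v2):
  Priority -> Priority, writer optional: channel aligns to channel
  int64 -> int64, writer required: zip aligns to zip
  float64 -> float64, writer optional: weight aligns to weight
  int32 -> int32, writer optional: seq aligns to seq
  float32 -> float32, writer optional: factor aligns to factor
  => forward: COMPATIBLE
decode walk for Device under reader schema v2:
  channel := null (not supplied -> null)
  zip := -2
  weight := -0.5
  seq := 12
  factor := 1.5 (no value, default fills)
  => decoded: {"channel": null, "zip": -2, "weight": -0.5, "seq": 12, "factor": 1.5}
the rest of the Device diff is inert for this question:
  field weight in record Device: tag 9 changed to 25 -> triggers nothing under Device's printed rules — same verdict


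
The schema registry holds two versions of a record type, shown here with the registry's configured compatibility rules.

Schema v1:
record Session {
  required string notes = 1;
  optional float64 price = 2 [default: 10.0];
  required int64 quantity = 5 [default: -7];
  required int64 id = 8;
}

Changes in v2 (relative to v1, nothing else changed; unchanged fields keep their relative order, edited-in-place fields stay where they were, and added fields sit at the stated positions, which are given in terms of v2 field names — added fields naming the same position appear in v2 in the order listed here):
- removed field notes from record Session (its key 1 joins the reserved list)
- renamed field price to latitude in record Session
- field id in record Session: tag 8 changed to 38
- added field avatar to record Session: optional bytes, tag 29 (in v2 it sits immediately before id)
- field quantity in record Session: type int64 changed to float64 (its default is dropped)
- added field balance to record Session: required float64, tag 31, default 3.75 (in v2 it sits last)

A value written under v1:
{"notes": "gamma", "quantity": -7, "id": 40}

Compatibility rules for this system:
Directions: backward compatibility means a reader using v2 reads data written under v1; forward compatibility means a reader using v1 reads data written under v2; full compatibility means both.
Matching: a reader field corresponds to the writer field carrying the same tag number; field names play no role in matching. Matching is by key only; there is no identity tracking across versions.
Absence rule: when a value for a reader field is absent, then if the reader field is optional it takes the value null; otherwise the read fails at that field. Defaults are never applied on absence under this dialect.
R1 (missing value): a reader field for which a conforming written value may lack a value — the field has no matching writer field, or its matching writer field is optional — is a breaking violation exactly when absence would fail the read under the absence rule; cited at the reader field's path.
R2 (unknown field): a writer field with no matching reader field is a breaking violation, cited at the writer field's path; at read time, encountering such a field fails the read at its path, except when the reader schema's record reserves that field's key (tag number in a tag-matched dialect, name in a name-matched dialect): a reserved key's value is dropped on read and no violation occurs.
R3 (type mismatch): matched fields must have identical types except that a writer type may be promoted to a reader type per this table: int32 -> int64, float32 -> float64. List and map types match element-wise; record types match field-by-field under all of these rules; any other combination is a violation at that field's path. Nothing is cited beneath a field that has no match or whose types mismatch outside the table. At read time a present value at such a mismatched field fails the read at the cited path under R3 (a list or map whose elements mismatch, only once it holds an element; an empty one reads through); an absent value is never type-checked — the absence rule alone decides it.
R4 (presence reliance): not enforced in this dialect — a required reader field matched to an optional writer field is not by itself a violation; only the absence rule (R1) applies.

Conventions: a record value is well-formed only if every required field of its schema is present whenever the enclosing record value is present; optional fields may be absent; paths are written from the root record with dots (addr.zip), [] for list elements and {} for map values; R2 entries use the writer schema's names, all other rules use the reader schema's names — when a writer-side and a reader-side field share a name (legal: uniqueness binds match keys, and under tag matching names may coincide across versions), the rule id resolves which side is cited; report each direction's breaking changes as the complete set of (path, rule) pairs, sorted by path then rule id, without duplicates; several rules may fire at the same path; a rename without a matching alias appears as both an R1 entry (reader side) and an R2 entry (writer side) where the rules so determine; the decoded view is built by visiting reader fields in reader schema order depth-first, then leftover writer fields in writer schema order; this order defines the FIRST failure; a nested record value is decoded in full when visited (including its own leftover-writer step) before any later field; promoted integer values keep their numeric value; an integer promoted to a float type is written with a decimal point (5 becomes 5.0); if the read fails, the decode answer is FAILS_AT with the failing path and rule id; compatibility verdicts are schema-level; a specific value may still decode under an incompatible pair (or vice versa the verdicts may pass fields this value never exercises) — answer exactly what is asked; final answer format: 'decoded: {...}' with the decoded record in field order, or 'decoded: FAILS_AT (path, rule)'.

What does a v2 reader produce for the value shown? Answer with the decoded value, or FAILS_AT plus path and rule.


each type pair in Session: writer, then reader
decode walk for Session under reader schema v2:
  latitude := null (missing; optional => null)
  read fails at quantity under R3
  => FAILS_AT (quantity, R3)
the other Session changes do not affect what is asked:
  removed field notes from record Session (its key 1 joins the reserved list) -> a verdict-level change on Session — the shown value reads the same
  renamed field price to latitude in record Session -> fires no rule on Session under this dialect and leaves the result unchanged
  field id in record Session: tag 8 changed to 38 -> a verdict-level change on Session — the shown value reads the same
  added field balance to record Session: required float64, tag 31, default 3.75 (in v2 it sits last) -> a verdict-level change on Session — the shown value reads the same
  added field avatar to record Session: optional bytes, tag 29 (in v2 it sits immediately before id) -> a verdict-level change on Session — the shown value reads the same

decoded: FAILS_AT (quantity, R3)


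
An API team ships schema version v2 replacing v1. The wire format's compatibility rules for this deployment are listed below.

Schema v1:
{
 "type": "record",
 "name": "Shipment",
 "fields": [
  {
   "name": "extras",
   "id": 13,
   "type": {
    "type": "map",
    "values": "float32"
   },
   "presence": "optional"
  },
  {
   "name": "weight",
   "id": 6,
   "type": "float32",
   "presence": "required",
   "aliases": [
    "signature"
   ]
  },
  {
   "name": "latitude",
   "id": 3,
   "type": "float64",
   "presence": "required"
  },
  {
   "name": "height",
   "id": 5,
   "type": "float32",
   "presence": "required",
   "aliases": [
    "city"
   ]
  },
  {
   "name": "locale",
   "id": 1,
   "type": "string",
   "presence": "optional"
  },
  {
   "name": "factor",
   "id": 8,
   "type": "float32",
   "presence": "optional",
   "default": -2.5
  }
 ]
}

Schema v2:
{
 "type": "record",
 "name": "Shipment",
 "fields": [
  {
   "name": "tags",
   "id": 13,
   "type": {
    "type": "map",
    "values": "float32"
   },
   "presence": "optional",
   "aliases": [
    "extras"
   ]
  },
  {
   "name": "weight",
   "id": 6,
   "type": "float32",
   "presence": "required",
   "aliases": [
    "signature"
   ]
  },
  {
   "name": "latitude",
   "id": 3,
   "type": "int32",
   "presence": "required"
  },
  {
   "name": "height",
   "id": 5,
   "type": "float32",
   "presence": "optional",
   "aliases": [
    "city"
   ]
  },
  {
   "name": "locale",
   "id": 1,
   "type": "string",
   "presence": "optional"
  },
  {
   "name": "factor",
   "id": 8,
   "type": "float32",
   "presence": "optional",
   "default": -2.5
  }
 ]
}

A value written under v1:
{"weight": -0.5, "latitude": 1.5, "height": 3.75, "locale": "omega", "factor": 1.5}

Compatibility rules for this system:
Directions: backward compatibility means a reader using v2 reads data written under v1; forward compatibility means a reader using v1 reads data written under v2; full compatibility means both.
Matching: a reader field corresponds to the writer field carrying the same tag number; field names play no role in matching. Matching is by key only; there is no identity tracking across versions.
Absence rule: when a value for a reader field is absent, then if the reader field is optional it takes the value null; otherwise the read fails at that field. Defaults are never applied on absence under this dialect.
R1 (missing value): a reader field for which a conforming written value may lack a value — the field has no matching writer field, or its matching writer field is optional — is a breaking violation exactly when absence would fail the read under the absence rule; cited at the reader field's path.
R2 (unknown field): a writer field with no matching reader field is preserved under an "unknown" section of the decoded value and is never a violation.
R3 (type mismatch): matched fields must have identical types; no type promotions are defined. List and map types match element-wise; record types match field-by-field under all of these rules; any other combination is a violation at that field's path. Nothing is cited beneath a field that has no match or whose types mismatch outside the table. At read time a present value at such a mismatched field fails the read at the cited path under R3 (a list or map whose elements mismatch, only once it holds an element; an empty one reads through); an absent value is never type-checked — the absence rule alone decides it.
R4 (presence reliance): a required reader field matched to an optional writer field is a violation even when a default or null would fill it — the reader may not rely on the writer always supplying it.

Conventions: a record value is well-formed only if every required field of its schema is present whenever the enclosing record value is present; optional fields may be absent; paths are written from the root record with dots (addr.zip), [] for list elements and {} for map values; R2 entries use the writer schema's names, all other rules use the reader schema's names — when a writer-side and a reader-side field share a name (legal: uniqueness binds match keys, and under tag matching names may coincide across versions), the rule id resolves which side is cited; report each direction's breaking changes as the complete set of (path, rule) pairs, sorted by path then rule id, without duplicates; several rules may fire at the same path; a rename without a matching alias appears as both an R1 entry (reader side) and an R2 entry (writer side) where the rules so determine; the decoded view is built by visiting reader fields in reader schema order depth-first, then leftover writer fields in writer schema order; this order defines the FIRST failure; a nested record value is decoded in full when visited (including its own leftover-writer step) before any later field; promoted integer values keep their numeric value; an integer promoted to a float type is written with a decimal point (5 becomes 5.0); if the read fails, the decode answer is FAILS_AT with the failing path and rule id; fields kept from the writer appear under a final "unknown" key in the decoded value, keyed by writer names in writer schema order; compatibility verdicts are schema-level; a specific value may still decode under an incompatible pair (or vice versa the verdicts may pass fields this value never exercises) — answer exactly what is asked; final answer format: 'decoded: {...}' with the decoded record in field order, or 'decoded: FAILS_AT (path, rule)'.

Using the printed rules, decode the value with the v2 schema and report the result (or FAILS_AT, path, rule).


arrows below run writer -> reader for Shipment
decoding the Shipment value with the v2 reader:
  tags := null (not supplied -> null)
  weight := -0.5
  read fails at latitude under R3
  => FAILS_AT (latitude, R3)
checking off the Shipment differences that do not matter here:
  field height in record Shipment: required changed to optional -> schema-level compatibility only; this Shipment value's decode is unchanged
  renamed field extras to tags in record Shipment (alias extras declared on the renamed field) -> fires no rule on Shipment under this dialect and leaves the result unchanged

decoded: FAILS_AT (latitude, R3)


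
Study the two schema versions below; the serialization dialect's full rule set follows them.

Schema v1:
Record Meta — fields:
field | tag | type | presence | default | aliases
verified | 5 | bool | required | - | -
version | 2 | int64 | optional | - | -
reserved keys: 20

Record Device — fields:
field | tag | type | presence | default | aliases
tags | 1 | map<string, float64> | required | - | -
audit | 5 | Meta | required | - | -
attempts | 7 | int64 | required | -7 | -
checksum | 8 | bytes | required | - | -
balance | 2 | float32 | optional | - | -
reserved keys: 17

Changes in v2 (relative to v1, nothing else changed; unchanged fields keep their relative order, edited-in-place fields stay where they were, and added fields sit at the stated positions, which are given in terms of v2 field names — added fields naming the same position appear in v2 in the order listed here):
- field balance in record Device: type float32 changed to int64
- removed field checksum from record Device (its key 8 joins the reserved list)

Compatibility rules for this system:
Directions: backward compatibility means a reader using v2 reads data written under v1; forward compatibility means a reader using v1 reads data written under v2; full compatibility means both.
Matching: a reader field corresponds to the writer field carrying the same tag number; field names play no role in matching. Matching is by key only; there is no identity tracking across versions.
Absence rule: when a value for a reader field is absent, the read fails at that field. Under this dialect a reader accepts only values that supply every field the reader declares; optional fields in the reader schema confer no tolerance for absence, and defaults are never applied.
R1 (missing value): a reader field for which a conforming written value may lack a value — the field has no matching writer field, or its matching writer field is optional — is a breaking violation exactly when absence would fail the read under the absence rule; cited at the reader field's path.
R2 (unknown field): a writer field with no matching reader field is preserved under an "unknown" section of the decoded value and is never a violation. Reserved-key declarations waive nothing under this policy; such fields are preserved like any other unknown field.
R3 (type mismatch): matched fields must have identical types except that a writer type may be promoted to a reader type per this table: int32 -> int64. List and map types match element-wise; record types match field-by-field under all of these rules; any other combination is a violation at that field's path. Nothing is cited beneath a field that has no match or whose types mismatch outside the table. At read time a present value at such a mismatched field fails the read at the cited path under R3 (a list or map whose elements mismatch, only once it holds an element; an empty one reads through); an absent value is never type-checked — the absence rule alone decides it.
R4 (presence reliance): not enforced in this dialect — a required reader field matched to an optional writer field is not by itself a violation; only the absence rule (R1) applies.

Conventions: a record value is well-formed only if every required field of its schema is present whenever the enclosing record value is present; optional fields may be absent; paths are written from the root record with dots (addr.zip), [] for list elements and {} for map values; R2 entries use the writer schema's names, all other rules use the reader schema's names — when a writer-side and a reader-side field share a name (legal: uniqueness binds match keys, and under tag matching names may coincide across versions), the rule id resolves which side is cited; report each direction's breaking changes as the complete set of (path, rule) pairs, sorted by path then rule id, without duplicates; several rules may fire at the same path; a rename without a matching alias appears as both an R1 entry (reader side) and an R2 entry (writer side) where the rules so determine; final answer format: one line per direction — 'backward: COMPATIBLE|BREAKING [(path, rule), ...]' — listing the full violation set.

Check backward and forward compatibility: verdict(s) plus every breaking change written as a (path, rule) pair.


backward: BREAKING [(audit.version, R1), (balance, R1), (balance, R3)]; forward: BREAKING [(audit.version, R1), (balance, R1), (balance, R3), (checksum, R1)]

the writer's type comes first in each Device pair
backward analysis of Device with v2 as reader and v1 as writer:
  tags: paired with writer tags (map<string, float64> -> map<string, float64>; writer required)
  audit: paired with writer audit (Meta -> Meta; writer required)
  attempts: paired with writer attempts (int64 -> int64; writer required)
  balance: paired with writer balance (float32 -> int64; writer optional)
  writer checksum: unknown to reader
  audit.verified: paired with writer audit.verified (bool -> bool; writer required)
  audit.version: paired with writer audit.version (int64 -> int64; writer optional)
  rule R1 violated at audit.version
  rule R1 violated at balance
  rule R3 violated at balance
  => backward: BREAKING (3)
forward analysis of Device with v1 as reader and v2 as writer:
  tags: paired with writer tags (map<string, float64> -> map<string, float64>; writer required)
  audit: paired with writer audit (Meta -> Meta; writer required)
  attempts: paired with writer attempts (int64 -> int64; writer required)
  checksum: no writer-side match
  balance: paired with writer balance (int64 -> float32; writer optional)
  audit.verified: paired with writer audit.verified (bool -> bool; writer required)
  audit.version: paired with writer audit.version (int64 -> int64; writer optional)
  rule R1 violated at audit.version
  rule R1 violated at balance
  rule R3 violated at balance
  rule R1 violated at checksum
  => forward: BREAKING (4)
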